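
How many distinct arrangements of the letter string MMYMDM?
6! / (1! × 1! × 4!) = 30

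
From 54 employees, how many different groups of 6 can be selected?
C(54,6) = 54!/(6!×48!) = 25827165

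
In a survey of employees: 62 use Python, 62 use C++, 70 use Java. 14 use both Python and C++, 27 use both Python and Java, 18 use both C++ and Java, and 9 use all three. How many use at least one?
|A∪B∪C| = 62+62+70-14-27-18+9 = 144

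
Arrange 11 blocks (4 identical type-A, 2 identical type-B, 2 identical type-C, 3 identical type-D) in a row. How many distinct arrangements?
11! / (4! × 2! × 2! × 3!) = 69300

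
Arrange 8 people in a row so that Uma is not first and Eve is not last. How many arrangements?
By inclusion-exclusion: 8! - 2×(8-1)! + (8-2)! = 40320 - 10080 + 720 = 30960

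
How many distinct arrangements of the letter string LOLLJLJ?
7! / (1! × 2! × 4!) = 105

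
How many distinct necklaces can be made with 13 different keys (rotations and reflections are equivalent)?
(13-1)!/2 = 479001600/2 = 239500800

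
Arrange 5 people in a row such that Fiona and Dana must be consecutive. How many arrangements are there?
Treat the 2 as one block: (5-2+1)! × 2! = 24 × 2 = 48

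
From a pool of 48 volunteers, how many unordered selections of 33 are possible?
C(48,33) = 48!/(33!×15!) = 1093260079344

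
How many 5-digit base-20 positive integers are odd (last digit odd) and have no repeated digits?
Last∈{1,3,5,7,9,11,13,15,17,19}. Last=0: 0. Last nonzero: 10×18×P(18,3) = 881280. Total = 881280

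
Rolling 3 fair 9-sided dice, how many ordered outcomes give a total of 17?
Coefficient of x^17 in (x + x² + ... + x^9)^3. By inclusion-exclusion on dice exceeding 9: Σ_j (-1)^j C(3,j)·C(17-1-9j, 2) = C(3,0)·C(16,2) - C(3,1)·C(7,2) = 1·120 - 3·21 = 57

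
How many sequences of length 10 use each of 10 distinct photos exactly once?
10! = 3628800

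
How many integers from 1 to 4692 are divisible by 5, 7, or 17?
⌊4692/5⌋+⌊4692/7⌋+⌊4692/17⌋ - ⌊4692/35⌋-⌊4692/85⌋-⌊4692/119⌋ + ⌊4692/595⌋ = 938+670+276 - 134-55-39 + 7 = 1663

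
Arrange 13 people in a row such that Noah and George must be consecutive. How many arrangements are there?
Treat the 2 as one block: (13-2+1)! × 2! = 479001600 × 2 = 958003200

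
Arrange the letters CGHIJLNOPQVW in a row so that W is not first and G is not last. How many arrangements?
By inclusion-exclusion: 12! - 2×(12-1)! + (12-2)! = 479001600 - 79833600 + 3628800 = 402796800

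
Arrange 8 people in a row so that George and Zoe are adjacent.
Treat as block: (8-1)! × 2! = 5040 × 2 = 10080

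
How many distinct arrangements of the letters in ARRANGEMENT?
11! / (2! × 2! × 2! × 1! × 2! × 1! × 1!) = 2494800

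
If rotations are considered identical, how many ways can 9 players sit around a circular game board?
Circular: fix one position, arrange the rest. (9-1)! = 40320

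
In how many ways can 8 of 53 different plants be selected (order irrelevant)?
C(53,8) = 53!/(8!×45!) = 886322710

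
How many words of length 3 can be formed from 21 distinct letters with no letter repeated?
P(21,3) = 21!/(21-3)! = 7980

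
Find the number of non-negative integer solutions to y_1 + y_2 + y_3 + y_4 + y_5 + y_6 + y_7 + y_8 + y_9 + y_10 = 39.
C(39+10-1, 10-1) = C(48, 9) = 1677106640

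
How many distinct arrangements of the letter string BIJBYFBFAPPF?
12! / (1! × 1! × 1! × 2! × 1! × 3! × 3!) = 6652800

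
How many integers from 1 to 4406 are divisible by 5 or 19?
⌊4406/5⌋ + ⌊4406/19⌋ - ⌊4406/95⌋ = 881 + 231 - 46 = 1066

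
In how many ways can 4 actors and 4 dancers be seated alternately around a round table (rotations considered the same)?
Fix one of the actors: (4-1)! ways for the remaining actors, × 4! ways for the dancers = 6 × 24 = 144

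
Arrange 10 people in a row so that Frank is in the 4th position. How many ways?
Fix one position: (10-1)! = 362880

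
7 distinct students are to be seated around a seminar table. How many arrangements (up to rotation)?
Circular: fix one position, arrange the rest. (7-1)! = 720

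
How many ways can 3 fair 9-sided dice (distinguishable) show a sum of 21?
Coefficient of x^21 in (x + x² + ... + x^9)^3. By inclusion-exclusion on dice exceeding 9: Σ_j (-1)^j C(3,j)·C(21-1-9j, 2) = C(3,0)·C(20,2) - C(3,1)·C(11,2) + C(3,2)·C(2,2) = 1·190 - 3·55 + 3·1 = 28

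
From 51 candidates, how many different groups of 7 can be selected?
C(51,7) = 51!/(7!×44!) = 115775100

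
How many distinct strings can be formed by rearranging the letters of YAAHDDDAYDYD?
12! / (3! × 3! × 5! × 1!) = 110880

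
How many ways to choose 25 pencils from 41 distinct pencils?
C(41,25) = 41!/(25!×16!) = 103077446706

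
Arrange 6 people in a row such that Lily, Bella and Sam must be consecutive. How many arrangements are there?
Treat the 3 as one block: (6-3+1)! × 3! = 24 × 6 = 144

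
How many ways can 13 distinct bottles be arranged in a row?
13! = 6227020800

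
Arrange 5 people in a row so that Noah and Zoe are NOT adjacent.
Total - adjacent = 5! - (5-1)!×2 = 120 - 48 = 72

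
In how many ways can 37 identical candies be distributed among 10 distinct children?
C(37+10-1, 10-1) = C(46, 9) = 1101716330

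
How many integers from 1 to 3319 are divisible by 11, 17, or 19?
⌊3319/11⌋+⌊3319/17⌋+⌊3319/19⌋ - ⌊3319/187⌋-⌊3319/209⌋-⌊3319/323⌋ + ⌊3319/3553⌋ = 301+195+174 - 17-15-10 + 0 = 628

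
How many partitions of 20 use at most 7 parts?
By conjugation, equals partitions of 20 into parts ≤ 7. Let r_j(i) = number of partitions of i into parts ≤ j, for i = 0..20. r_1(i) = 1 for all i; r_j(i) = r_{j-1}(i) + r_j(i-j). Rows j = 2..7: ≤2: 1 1 2 2 3 3 4 4 5 5 6 6 7 7 8 8 9 9 10 10 11; ≤3: 1 1 2 3 4 5 7 8 10 12 14 16 19 21 24 27 30 33 37 40 44; ≤4: 1 1 2 3 5 6 9 11 15 18 23 27 34 39 47 54 64 72 84 94 108; ≤5: 1 1 2 3 5 7 10 13 18 23 30 37 47 57 70 84 101 119 141 164 192; ≤6: 1 1 2 3 5 7 11 14 20 26 35 44 58 71 90 110 136 163 199 235 282; ≤7: 1 1 2 3 5 7 11 15 21 28 38 49 65 82 105 131 164 201 248 300 364. r_7(20) = 364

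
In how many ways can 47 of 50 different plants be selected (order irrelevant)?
C(50,47) = 50!/(47!×3!) = 19600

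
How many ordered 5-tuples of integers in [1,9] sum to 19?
Coefficient of x^19 in (x + x² + ... + x^9)^5. By inclusion-exclusion on dice exceeding 9: Σ_j (-1)^j C(5,j)·C(19-1-9j, 4) = C(5,0)·C(18,4) - C(5,1)·C(9,4) = 1·3060 - 5·126 = 2430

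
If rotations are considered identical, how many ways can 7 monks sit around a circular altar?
Circular: fix one position, arrange the rest. (7-1)! = 720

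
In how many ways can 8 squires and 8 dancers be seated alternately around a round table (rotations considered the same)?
Fix one of the squires: (8-1)! ways for the remaining squires, × 8! ways for the dancers = 5040 × 40320 = 203212800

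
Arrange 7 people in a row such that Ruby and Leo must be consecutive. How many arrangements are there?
Treat the 2 as one block: (7-2+1)! × 2! = 720 × 2 = 1440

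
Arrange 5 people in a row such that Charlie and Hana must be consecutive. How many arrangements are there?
Treat the 2 as one block: (5-2+1)! × 2! = 24 × 2 = 48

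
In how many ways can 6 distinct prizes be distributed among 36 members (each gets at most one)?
P(36,6) = 36!/(36-6)! = 1402410240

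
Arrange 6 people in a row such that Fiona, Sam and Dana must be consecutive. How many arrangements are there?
Treat the 3 as one block: (6-3+1)! × 3! = 24 × 6 = 144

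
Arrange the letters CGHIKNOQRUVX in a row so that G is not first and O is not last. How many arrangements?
By inclusion-exclusion: 12! - 2×(12-1)! + (12-2)! = 479001600 - 79833600 + 3628800 = 402796800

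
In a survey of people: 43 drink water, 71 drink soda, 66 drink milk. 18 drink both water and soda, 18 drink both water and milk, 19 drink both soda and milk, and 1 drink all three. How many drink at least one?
|A∪B∪C| = 43+71+66-18-18-19+1 = 126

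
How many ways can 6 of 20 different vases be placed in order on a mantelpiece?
P(20,6) = 20!/(20-6)! = 27907200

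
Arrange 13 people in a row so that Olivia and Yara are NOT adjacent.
Total - adjacent = 13! - (13-1)!×2 = 6227020800 - 958003200 = 5269017600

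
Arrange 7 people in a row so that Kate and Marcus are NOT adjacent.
Total - adjacent = 7! - (7-1)!×2 = 5040 - 1440 = 3600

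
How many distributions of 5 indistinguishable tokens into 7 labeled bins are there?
C(5+7-1, 7-1) = C(11, 6) = 462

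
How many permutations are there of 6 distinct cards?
6! = 720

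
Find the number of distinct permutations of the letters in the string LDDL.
4! / (2! × 2!) = 6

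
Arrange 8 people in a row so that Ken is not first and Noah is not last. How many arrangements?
By inclusion-exclusion: 8! - 2×(8-1)! + (8-2)! = 40320 - 10080 + 720 = 30960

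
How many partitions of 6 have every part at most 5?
Let r_j(i) = number of partitions of i into parts ≤ j, for i = 0..6. r_1(i) = 1 for all i; r_j(i) = r_{j-1}(i) + r_j(i-j). Rows j = 2..5: ≤2: 1 1 2 2 3 3 4; ≤3: 1 1 2 3 4 5 7; ≤4: 1 1 2 3 5 6 9; ≤5: 1 1 2 3 5 7 10. r_5(6) = 10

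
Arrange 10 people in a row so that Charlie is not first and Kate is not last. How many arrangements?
By inclusion-exclusion: 10! - 2×(10-1)! + (10-2)! = 3628800 - 725760 + 40320 = 2943360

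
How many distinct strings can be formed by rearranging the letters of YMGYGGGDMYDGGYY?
15! / (2! × 5! × 6! × 2!) = 3783780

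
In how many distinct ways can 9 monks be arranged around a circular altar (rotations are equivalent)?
Circular: fix one position, arrange the rest. (9-1)! = 40320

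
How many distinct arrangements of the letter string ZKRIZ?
5! / (1! × 2! × 1! × 1!) = 60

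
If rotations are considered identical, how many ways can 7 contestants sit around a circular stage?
Circular: fix one position, arrange the rest. (7-1)! = 720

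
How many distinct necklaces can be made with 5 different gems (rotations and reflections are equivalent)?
(5-1)!/2 = 24/2 = 12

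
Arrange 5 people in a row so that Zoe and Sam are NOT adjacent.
Total - adjacent = 5! - (5-1)!×2 = 120 - 48 = 72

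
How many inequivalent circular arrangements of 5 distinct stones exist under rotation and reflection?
(5-1)!/2 = 24/2 = 12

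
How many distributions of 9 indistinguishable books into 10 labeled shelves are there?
C(9+10-1, 10-1) = C(18, 9) = 48620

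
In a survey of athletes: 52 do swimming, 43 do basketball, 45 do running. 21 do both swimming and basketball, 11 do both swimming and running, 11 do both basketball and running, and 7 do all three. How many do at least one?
|A∪B∪C| = 52+43+45-21-11-11+7 = 104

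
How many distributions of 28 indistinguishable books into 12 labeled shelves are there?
C(28+12-1, 12-1) = C(39, 11) = 1676056044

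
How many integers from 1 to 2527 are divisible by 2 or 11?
⌊2527/2⌋ + ⌊2527/11⌋ - ⌊2527/22⌋ = 1263 + 229 - 114 = 1378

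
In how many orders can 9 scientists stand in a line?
9! = 362880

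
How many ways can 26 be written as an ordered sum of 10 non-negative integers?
C(26+10-1, 10-1) = C(35, 9) = 70607460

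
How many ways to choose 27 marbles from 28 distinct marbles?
C(28,27) = 28!/(27!×1!) = 28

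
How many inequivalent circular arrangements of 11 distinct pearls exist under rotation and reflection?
(11-1)!/2 = 3628800/2 = 1814400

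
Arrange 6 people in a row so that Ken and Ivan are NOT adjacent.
Total - adjacent = 6! - (6-1)!×2 = 720 - 240 = 480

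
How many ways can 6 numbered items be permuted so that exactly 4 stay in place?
Choose the 4 fixed points C(6,4) = 15, derange the rest: !2 = Σ_{j=0}^{2} (-1)^j·2!/j! = 2 - 2 + 1 = 1. Product = 15 × 1 = 15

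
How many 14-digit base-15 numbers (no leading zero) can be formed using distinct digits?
First digit: 14 choices (nonzero). Then descending: 14 × 14 × 13 × 12 × 11 × 10 × 9 × 8 × 7 × 6 × 5 × 4 × 3 × 2 = 1220496076800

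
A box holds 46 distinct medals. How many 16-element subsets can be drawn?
C(46,16) = 46!/(16!×30!) = 991493848554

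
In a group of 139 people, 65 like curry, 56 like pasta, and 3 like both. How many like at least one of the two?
|A∪B| = |A| + |B| - |A∩B| = 65 + 56 - 3 = 118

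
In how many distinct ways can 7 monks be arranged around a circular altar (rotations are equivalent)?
Circular: fix one position, arrange the rest. (7-1)! = 720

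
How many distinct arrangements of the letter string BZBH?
4! / (2! × 1! × 1!) = 12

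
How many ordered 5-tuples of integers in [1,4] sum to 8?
Coefficient of x^8 in (x + x² + ... + x^4)^5. By inclusion-exclusion on dice exceeding 4: Σ_j (-1)^j C(5,j)·C(8-1-4j, 4) = C(5,0)·C(7,4) = 1·35 = 35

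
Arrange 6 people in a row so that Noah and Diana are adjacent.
Treat as block: (6-1)! × 2! = 120 × 2 = 240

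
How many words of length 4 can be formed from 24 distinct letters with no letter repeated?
P(24,4) = 24!/(24-4)! = 255024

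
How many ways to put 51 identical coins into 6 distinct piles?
C(51+6-1, 6-1) = C(56, 5) = 3819816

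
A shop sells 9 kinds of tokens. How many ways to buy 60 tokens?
C(60+9-1, 9-1) = C(68, 8) = 7392009768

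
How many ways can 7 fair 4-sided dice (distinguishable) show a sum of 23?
Coefficient of x^23 in (x + x² + ... + x^4)^7. By inclusion-exclusion on dice exceeding 4: Σ_j (-1)^j C(7,j)·C(23-1-4j, 6) = C(7,0)·C(22,6) - C(7,1)·C(18,6) + C(7,2)·C(14,6) - C(7,3)·C(10,6) + C(7,4)·C(6,6) = 1·74613 - 7·18564 + 21·3003 - 35·210 + 35·1 = 413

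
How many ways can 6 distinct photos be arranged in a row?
6! = 720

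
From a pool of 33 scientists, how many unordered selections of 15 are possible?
C(33,15) = 33!/(15!×18!) = 1037158320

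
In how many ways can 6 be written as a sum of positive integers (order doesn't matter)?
Pentagonal recurrence p(n) = p(n-1) + p(n-2) - p(n-5) - p(n-7) + p(n-12) + p(n-15) - ... gives p(0..5) = 1, 1, 2, 3, 5, 7. p(6) = p(5) + p(4) - p(1) = 7 + 5 - 1 = 11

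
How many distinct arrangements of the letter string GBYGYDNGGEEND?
13! / (4! × 2! × 1! × 2! × 2! × 2!) = 16216200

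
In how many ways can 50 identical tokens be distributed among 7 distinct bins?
C(50+7-1, 7-1) = C(56, 6) = 32468436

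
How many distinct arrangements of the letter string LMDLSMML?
8! / (1! × 1! × 3! × 3!) = 1120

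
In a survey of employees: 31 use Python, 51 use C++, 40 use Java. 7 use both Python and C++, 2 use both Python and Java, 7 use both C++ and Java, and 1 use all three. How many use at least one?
|A∪B∪C| = 31+51+40-7-2-7+1 = 107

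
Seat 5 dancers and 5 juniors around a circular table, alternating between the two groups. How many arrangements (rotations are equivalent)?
Fix one of the dancers: (5-1)! ways for the remaining dancers, × 5! ways for the juniors = 24 × 120 = 2880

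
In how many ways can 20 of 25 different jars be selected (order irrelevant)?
C(25,20) = 25!/(20!×5!) = 53130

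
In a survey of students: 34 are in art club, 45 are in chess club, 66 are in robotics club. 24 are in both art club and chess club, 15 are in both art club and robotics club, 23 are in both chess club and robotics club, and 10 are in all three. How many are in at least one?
|A∪B∪C| = 34+45+66-24-15-23+10 = 93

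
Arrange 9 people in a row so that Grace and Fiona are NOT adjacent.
Total - adjacent = 9! - (9-1)!×2 = 362880 - 80640 = 282240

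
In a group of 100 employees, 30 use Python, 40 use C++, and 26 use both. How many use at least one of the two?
|A∪B| = |A| + |B| - |A∩B| = 30 + 40 - 26 = 44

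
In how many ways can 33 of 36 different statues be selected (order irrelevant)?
C(36,33) = 36!/(33!×3!) = 7140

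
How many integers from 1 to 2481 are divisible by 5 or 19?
⌊2481/5⌋ + ⌊2481/19⌋ - ⌊2481/95⌋ = 496 + 130 - 26 = 600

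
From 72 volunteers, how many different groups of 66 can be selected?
C(72,66) = 72!/(66!×6!) = 156238908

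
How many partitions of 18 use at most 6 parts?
By conjugation, equals partitions of 18 into parts ≤ 6. Let r_j(i) = number of partitions of i into parts ≤ j, for i = 0..18. r_1(i) = 1 for all i; r_j(i) = r_{j-1}(i) + r_j(i-j). Rows j = 2..6: ≤2: 1 1 2 2 3 3 4 4 5 5 6 6 7 7 8 8 9 9 10; ≤3: 1 1 2 3 4 5 7 8 10 12 14 16 19 21 24 27 30 33 37; ≤4: 1 1 2 3 5 6 9 11 15 18 23 27 34 39 47 54 64 72 84; ≤5: 1 1 2 3 5 7 10 13 18 23 30 37 47 57 70 84 101 119 141; ≤6: 1 1 2 3 5 7 11 14 20 26 35 44 58 71 90 110 136 163 199. r_6(18) = 199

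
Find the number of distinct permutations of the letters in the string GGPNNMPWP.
9! / (2! × 3! × 2! × 1! × 1!) = 15120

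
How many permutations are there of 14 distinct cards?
14! = 87178291200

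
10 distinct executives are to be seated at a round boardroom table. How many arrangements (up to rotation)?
Circular: fix one position, arrange the rest. (10-1)! = 362880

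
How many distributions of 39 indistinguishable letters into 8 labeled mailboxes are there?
C(39+8-1, 8-1) = C(46, 7) = 53524680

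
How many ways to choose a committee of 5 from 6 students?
C(6,5) = 6!/(5!×1!) = 6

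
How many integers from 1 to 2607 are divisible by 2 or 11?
⌊2607/2⌋ + ⌊2607/11⌋ - ⌊2607/22⌋ = 1303 + 237 - 118 = 1422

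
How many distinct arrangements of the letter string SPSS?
4! / (1! × 3!) = 4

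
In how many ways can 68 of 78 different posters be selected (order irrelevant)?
C(78,68) = 78!/(68!×10!) = 1258315963905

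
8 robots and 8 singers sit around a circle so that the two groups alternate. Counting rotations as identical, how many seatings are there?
Fix one of the robots: (8-1)! ways for the remaining robots, × 8! ways for the singers = 5040 × 40320 = 203212800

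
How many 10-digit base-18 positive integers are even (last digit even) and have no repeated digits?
Last∈{0,2,4,6,8,10,12,14,16}. Last=0: 8821612800. Last nonzero: 8×16×P(16,8) = 66421555200. Total = 75243168000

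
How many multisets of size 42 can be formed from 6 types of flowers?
C(42+6-1, 6-1) = C(47, 5) = 1533939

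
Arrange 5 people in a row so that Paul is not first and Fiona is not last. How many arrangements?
By inclusion-exclusion: 5! - 2×(5-1)! + (5-2)! = 120 - 48 + 6 = 78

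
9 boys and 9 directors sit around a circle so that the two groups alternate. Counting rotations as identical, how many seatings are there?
Fix one of the boys: (9-1)! ways for the remaining boys, × 9! ways for the directors = 40320 × 362880 = 14631321600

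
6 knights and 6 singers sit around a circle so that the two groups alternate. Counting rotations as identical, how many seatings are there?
Fix one of the knights: (6-1)! ways for the remaining knights, × 6! ways for the singers = 120 × 720 = 86400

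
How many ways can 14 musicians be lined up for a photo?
14! = 87178291200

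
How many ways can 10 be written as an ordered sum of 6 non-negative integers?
C(10+6-1, 6-1) = C(15, 5) = 3003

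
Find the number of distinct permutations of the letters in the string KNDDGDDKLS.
10! / (2! × 1! × 1! × 1! × 4! × 1!) = 75600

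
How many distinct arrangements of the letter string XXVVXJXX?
8! / (2! × 1! × 5!) = 168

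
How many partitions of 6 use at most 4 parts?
By conjugation, equals partitions of 6 into parts ≤ 4. Let r_j(i) = number of partitions of i into parts ≤ j, for i = 0..6. r_1(i) = 1 for all i; r_j(i) = r_{j-1}(i) + r_j(i-j). Rows j = 2..4: ≤2: 1 1 2 2 3 3 4; ≤3: 1 1 2 3 4 5 7; ≤4: 1 1 2 3 5 6 9. r_4(6) = 9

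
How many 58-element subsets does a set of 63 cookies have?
C(63,58) = 63!/(58!×5!) = 7028847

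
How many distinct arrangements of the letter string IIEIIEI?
7! / (2! × 5!) = 21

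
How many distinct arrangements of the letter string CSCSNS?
6! / (1! × 2! × 3!) = 60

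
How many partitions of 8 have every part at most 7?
Let r_j(i) = number of partitions of i into parts ≤ j, for i = 0..8. r_1(i) = 1 for all i; r_j(i) = r_{j-1}(i) + r_j(i-j). Rows j = 2..7: ≤2: 1 1 2 2 3 3 4 4 5; ≤3: 1 1 2 3 4 5 7 8 10; ≤4: 1 1 2 3 5 6 9 11 15; ≤5: 1 1 2 3 5 7 10 13 18; ≤6: 1 1 2 3 5 7 11 14 20; ≤7: 1 1 2 3 5 7 11 15 21. r_7(8) = 21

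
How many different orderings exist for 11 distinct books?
11! = 39916800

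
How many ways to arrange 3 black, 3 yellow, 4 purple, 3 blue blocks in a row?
13! / (3! × 3! × 4! × 3!) = 1201200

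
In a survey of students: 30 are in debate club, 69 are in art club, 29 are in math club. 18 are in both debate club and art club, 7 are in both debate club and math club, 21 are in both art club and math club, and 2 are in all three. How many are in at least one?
|A∪B∪C| = 30+69+29-18-7-21+2 = 84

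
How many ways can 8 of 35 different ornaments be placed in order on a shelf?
P(35,8) = 35!/(35-8)! = 948964262400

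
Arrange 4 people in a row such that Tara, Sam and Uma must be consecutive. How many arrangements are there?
Treat the 3 as one block: (4-3+1)! × 3! = 2 × 6 = 12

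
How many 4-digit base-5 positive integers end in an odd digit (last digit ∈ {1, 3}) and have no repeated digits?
Last∈{1,3}. Last=0: 0. Last nonzero: 2×3×P(3,2) = 36. Total = 36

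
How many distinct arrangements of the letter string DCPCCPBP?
8! / (1! × 3! × 3! × 1!) = 1120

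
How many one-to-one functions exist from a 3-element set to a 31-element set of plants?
P(31,3) = 31!/(31-3)! = 26970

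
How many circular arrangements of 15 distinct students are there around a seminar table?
Circular: fix one position, arrange the rest. (15-1)! = 87178291200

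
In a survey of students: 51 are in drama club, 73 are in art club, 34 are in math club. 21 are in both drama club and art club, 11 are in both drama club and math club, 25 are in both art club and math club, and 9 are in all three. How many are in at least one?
|A∪B∪C| = 51+73+34-21-11-25+9 = 110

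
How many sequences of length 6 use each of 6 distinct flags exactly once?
6! = 720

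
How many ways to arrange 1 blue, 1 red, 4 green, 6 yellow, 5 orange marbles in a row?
17! / (1! × 1! × 4! × 6! × 5!) = 171531360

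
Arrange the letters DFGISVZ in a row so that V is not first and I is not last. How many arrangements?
By inclusion-exclusion: 7! - 2×(7-1)! + (7-2)! = 5040 - 1440 + 120 = 3720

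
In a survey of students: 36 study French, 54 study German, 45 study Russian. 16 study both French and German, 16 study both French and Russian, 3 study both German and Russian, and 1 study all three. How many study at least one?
|A∪B∪C| = 36+54+45-16-16-3+1 = 101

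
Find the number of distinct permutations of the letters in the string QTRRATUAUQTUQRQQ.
16! / (3! × 2! × 3! × 5! × 3!) = 403603200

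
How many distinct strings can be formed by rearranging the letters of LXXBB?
5! / (2! × 1! × 2!) = 30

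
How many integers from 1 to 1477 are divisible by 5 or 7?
⌊1477/5⌋ + ⌊1477/7⌋ - ⌊1477/35⌋ = 295 + 211 - 42 = 464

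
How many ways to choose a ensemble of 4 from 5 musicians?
C(5,4) = 5!/(4!×1!) = 5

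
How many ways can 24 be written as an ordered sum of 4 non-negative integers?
C(24+4-1, 4-1) = C(27, 3) = 2925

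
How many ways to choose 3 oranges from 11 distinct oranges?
C(11,3) = 11!/(3!×8!) = 165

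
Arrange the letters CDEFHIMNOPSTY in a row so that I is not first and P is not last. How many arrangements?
By inclusion-exclusion: 13! - 2×(13-1)! + (13-2)! = 6227020800 - 958003200 + 39916800 = 5308934400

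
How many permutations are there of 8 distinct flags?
8! = 40320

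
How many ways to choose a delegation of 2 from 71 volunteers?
C(71,2) = 71!/(2!×69!) = 2485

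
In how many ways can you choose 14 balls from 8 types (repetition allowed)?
C(14+8-1, 8-1) = C(21, 7) = 116280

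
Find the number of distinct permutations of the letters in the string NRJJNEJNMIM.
11! / (2! × 1! × 3! × 3! × 1! × 1!) = 554400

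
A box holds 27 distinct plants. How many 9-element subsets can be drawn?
C(27,9) = 27!/(9!×18!) = 4686825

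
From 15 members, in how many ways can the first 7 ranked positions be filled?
P(15,7) = 15!/(15-7)! = 32432400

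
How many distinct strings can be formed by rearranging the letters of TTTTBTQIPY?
10! / (1! × 1! × 1! × 5! × 1! × 1!) = 30240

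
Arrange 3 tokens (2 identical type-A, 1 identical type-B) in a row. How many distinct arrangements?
3! / (2! × 1!) = 3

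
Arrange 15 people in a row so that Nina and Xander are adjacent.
Treat as block: (15-1)! × 2! = 87178291200 × 2 = 174356582400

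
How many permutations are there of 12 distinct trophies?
12! = 479001600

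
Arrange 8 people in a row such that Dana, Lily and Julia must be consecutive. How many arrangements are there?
Treat the 3 as one block: (8-3+1)! × 3! = 720 × 6 = 4320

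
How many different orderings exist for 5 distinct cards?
5! = 120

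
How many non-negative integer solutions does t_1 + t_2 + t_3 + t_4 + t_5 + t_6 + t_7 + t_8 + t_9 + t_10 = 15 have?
C(15+10-1, 10-1) = C(24, 9) = 1307504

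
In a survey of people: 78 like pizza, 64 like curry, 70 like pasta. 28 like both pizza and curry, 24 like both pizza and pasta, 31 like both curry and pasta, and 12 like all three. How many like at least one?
|A∪B∪C| = 78+64+70-28-24-31+12 = 141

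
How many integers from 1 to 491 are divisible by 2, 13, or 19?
⌊491/2⌋+⌊491/13⌋+⌊491/19⌋ - ⌊491/26⌋-⌊491/38⌋-⌊491/247⌋ + ⌊491/494⌋ = 245+37+25 - 18-12-1 + 0 = 276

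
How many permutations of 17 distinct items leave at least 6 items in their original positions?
Exactly j fixed points: C(17,j)·!(17-j); sum over j ≥ 6 (derangement numbers via !m = (m-1)·(!(m-1) + !(m-2)): !0..!11 = 1, 0, 1, 2, 9, 44, 265, 1854, 14833, 133496, 1334961, 14684570). Σ_{j=6}^{17} C(17,j)·!(17-j) = C(17,6)·!11 + C(17,7)·!10 + C(17,8)·!9 + C(17,9)·!8 + C(17,10)·!7 + C(17,11)·!6 + C(17,12)·!5 + C(17,13)·!4 + C(17,14)·!3 + C(17,15)·!2 + C(17,16)·!1 + C(17,17)·!0 = 12376·14684570 + 19448·1334961 + 24310·133496 + 24310·14833 + 19448·1854 + 12376·265 + 6188·44 + 2380·9 + 680·2 + 136·1 + 17·0 + 1·1 = 211344069259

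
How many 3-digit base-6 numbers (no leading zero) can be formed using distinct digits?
First digit: 5 choices (nonzero). Then descending: 5 × 5 × 4 = 100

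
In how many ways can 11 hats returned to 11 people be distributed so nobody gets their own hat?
!11 = Σ_{j=0}^{11} (-1)^j·11!/j! = 39916800 - 39916800 + 19958400 - 6652800 + 1663200 - 332640 + 55440 - 7920 + 990 - 110 + 11 - 1 = 14684570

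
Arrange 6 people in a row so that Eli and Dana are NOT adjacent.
Total - adjacent = 6! - (6-1)!×2 = 720 - 240 = 480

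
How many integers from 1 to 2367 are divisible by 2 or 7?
⌊2367/2⌋ + ⌊2367/7⌋ - ⌊2367/14⌋ = 1183 + 338 - 169 = 1352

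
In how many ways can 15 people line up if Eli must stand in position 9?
Fix one position: (15-1)! = 87178291200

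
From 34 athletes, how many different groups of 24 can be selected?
C(34,24) = 34!/(24!×10!) = 131128140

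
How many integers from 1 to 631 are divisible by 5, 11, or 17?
⌊631/5⌋+⌊631/11⌋+⌊631/17⌋ - ⌊631/55⌋-⌊631/85⌋-⌊631/187⌋ + ⌊631/935⌋ = 126+57+37 - 11-7-3 + 0 = 199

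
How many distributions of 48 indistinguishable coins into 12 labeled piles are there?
C(48+12-1, 12-1) = C(59, 11) = 279871768995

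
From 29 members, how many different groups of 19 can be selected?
C(29,19) = 29!/(19!×10!) = 20030010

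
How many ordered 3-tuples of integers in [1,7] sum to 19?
Coefficient of x^19 in (x + x² + ... + x^7)^3. By inclusion-exclusion on dice exceeding 7: Σ_j (-1)^j C(3,j)·C(19-1-7j, 2) = C(3,0)·C(18,2) - C(3,1)·C(11,2) + C(3,2)·C(4,2) = 1·153 - 3·55 + 3·6 = 6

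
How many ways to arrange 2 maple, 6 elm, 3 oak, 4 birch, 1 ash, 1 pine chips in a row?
17! / (2! × 6! × 3! × 4! × 1! × 1!) = 1715313600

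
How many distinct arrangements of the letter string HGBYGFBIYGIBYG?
14! / (1! × 2! × 3! × 3! × 1! × 4!) = 50450400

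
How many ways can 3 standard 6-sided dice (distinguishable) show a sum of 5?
Coefficient of x^5 in (x + x² + ... + x^6)^3. By inclusion-exclusion on dice exceeding 6: Σ_j (-1)^j C(3,j)·C(5-1-6j, 2) = C(3,0)·C(4,2) = 1·6 = 6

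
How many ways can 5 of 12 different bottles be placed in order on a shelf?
P(12,5) = 12!/(12-5)! = 95040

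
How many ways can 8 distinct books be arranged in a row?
8! = 40320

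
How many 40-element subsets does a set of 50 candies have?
C(50,40) = 50!/(40!×10!) = 10272278170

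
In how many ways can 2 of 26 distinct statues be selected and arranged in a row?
P(26,2) = 26!/(26-2)! = 650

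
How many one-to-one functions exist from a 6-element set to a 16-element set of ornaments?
P(16,6) = 16!/(16-6)! = 5765760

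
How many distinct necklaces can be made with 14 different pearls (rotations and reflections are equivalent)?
(14-1)!/2 = 6227020800/2 = 3113510400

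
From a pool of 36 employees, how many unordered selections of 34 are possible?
C(36,34) = 36!/(34!×2!) = 630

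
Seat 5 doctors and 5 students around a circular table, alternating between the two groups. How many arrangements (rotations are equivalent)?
Fix one of the doctors: (5-1)! ways for the remaining doctors, × 5! ways for the students = 24 × 120 = 2880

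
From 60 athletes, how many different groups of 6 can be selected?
C(60,6) = 60!/(6!×54!) = 50063860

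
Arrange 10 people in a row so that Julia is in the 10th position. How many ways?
Fix one position: (10-1)! = 362880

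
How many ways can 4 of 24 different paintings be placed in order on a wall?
P(24,4) = 24!/(24-4)! = 255024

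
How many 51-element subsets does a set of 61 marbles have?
C(61,51) = 61!/(51!×10!) = 90177170226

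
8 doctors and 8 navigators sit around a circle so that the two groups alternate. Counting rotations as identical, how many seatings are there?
Fix one of the doctors: (8-1)! ways for the remaining doctors, × 8! ways for the navigators = 5040 × 40320 = 203212800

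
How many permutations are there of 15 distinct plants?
15! = 1307674368000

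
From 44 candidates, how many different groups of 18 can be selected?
C(44,18) = 44!/(18!×26!) = 1029530696964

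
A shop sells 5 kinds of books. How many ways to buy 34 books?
C(34+5-1, 5-1) = C(38, 4) = 73815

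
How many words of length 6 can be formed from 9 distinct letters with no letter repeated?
P(9,6) = 9!/(9-6)! = 60480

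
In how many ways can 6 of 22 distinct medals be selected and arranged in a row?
P(22,6) = 22!/(22-6)! = 53721360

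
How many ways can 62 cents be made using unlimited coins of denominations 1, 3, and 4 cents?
Coefficient of x^62 in 1/(1-x^1) · 1/(1-x^3) · 1/(1-x^4). Case on j = number of 4-cent coins (j = 0..15); remainder r = 62 - 4j is made from {1,3} in ⌊r/3⌋+1 ways. r = 62, 58, 54, 50, 46, 42, 38, 34, 30, 26, 22, 18, 14, 10, 6, 2 → 21 + 20 + 19 + 17 + 16 + 15 + 13 + 12 + 11 + 9 + 8 + 7 + 5 + 4 + 3 + 1 = 181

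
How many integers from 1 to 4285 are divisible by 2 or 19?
⌊4285/2⌋ + ⌊4285/19⌋ - ⌊4285/38⌋ = 2142 + 225 - 112 = 2255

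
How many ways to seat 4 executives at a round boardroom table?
Circular: fix one position, arrange the rest. (4-1)! = 6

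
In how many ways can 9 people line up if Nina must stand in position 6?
Fix one position: (9-1)! = 40320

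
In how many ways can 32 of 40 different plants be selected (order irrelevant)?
C(40,32) = 40!/(32!×8!) = 76904685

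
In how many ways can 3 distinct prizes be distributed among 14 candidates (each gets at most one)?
P(14,3) = 14!/(14-3)! = 2184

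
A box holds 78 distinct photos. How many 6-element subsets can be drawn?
C(78,6) = 78!/(6!×72!) = 256851595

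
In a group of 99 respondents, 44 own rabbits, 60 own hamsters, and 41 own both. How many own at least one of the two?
|A∪B| = |A| + |B| - |A∩B| = 44 + 60 - 41 = 63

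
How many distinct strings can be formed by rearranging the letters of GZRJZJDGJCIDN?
13! / (3! × 2! × 1! × 2! × 2! × 1! × 1! × 1!) = 129729600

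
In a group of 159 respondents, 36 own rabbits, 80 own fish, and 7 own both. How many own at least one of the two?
|A∪B| = |A| + |B| - |A∩B| = 36 + 80 - 7 = 109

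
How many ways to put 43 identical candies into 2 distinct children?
C(43+2-1, 2-1) = C(44, 1) = 44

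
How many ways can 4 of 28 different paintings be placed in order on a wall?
P(28,4) = 28!/(28-4)! = 491400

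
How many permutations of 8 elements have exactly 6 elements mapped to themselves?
Choose the 6 fixed points C(8,6) = 28, derange the rest: !2 = Σ_{j=0}^{2} (-1)^j·2!/j! = 2 - 2 + 1 = 1. Product = 28 × 1 = 28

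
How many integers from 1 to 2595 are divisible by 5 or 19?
⌊2595/5⌋ + ⌊2595/19⌋ - ⌊2595/95⌋ = 519 + 136 - 27 = 628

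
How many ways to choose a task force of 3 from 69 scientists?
C(69,3) = 69!/(3!×66!) = 52394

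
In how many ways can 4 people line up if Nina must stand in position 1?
Fix one position: (4-1)! = 6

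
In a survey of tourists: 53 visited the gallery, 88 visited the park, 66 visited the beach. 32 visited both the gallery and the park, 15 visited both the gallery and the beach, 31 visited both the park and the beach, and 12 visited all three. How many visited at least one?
|A∪B∪C| = 53+88+66-32-15-31+12 = 141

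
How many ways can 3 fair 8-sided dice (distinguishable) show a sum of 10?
Coefficient of x^10 in (x + x² + ... + x^8)^3. By inclusion-exclusion on dice exceeding 8: Σ_j (-1)^j C(3,j)·C(10-1-8j, 2) = C(3,0)·C(9,2) = 1·36 = 36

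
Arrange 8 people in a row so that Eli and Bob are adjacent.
Treat as block: (8-1)! × 2! = 5040 × 2 = 10080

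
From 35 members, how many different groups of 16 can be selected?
C(35,16) = 35!/(16!×19!) = 4059928950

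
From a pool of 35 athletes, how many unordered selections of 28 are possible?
C(35,28) = 35!/(28!×7!) = 6724520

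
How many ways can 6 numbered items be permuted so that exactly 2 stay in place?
Choose the 2 fixed points C(6,2) = 15, derange the rest: !4 = Σ_{j=0}^{4} (-1)^j·4!/j! = 24 - 24 + 12 - 4 + 1 = 9. Product = 15 × 9 = 135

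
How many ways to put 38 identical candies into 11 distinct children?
C(38+11-1, 11-1) = C(48, 10) = 6540715896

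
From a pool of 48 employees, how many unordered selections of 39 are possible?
C(48,39) = 48!/(39!×9!) = 1677106640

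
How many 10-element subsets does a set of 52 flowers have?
C(52,10) = 52!/(10!×42!) = 15820024220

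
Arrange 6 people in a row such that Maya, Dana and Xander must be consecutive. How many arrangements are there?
Treat the 3 as one block: (6-3+1)! × 3! = 24 × 6 = 144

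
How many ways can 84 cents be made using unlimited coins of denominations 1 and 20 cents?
Coefficient of x^84 in 1/(1-x^1) · 1/(1-x^20). Use j coins of 20 for j = 0..⌊84/20⌋ = 4, the rest in 1s: 4 + 1 = 5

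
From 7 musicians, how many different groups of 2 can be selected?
C(7,2) = 7!/(2!×5!) = 21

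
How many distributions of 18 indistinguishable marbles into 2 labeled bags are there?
C(18+2-1, 2-1) = C(19, 1) = 19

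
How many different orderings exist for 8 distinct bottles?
8! = 40320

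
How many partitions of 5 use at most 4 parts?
By conjugation, equals partitions of 5 into parts ≤ 4. Let r_j(i) = number of partitions of i into parts ≤ j, for i = 0..5. r_1(i) = 1 for all i; r_j(i) = r_{j-1}(i) + r_j(i-j). Rows j = 2..4: ≤2: 1 1 2 2 3 3; ≤3: 1 1 2 3 4 5; ≤4: 1 1 2 3 5 6. r_4(5) = 6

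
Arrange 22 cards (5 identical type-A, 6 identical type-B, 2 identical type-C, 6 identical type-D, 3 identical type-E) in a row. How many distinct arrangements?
22! / (5! × 6! × 2! × 6! × 3!) = 1505702278080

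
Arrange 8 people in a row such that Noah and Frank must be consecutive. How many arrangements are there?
Treat the 2 as one block: (8-2+1)! × 2! = 5040 × 2 = 10080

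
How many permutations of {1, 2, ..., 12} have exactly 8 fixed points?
Choose the 8 fixed points C(12,8) = 495, derange the rest: !4 = Σ_{j=0}^{4} (-1)^j·4!/j! = 24 - 24 + 12 - 4 + 1 = 9. Product = 495 × 9 = 4455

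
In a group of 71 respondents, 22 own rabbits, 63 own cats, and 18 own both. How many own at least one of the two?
|A∪B| = |A| + |B| - |A∩B| = 22 + 63 - 18 = 67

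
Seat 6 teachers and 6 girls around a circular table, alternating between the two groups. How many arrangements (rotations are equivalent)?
Fix one of the teachers: (6-1)! ways for the remaining teachers, × 6! ways for the girls = 120 × 720 = 86400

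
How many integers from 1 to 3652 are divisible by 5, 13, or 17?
⌊3652/5⌋+⌊3652/13⌋+⌊3652/17⌋ - ⌊3652/65⌋-⌊3652/85⌋-⌊3652/221⌋ + ⌊3652/1105⌋ = 730+280+214 - 56-42-16 + 3 = 1113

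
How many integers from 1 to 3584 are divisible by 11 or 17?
⌊3584/11⌋ + ⌊3584/17⌋ - ⌊3584/187⌋ = 325 + 210 - 19 = 516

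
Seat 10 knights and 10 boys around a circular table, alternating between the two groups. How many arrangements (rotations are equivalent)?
Fix one of the knights: (10-1)! ways for the remaining knights, × 10! ways for the boys = 362880 × 3628800 = 1316818944000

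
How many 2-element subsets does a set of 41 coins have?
C(41,2) = 41!/(2!×39!) = 820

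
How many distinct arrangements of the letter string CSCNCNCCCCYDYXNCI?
17! / (3! × 2! × 1! × 1! × 1! × 1! × 8!) = 735134400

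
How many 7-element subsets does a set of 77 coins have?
C(77,7) = 77!/(7!×70!) = 2404808340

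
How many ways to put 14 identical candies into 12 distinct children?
C(14+12-1, 12-1) = C(25, 11) = 4457400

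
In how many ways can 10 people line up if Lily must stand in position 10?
Fix one position: (10-1)! = 362880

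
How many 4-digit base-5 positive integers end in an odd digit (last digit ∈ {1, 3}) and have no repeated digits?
Last∈{1,3}. Last=0: 0. Last nonzero: 2×3×P(3,2) = 36. Total = 36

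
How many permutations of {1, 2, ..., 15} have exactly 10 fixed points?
Choose the 10 fixed points C(15,10) = 3003, derange the rest: !5 = Σ_{j=0}^{5} (-1)^j·5!/j! = 120 - 120 + 60 - 20 + 5 - 1 = 44. Product = 3003 × 44 = 132132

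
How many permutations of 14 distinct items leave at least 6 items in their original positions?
Exactly j fixed points: C(14,j)·!(14-j); sum over j ≥ 6 (derangement numbers via !m = (m-1)·(!(m-1) + !(m-2)): !0..!8 = 1, 0, 1, 2, 9, 44, 265, 1854, 14833). Σ_{j=6}^{14} C(14,j)·!(14-j) = C(14,6)·!8 + C(14,7)·!7 + C(14,8)·!6 + C(14,9)·!5 + C(14,10)·!4 + C(14,11)·!3 + C(14,12)·!2 + C(14,13)·!1 + C(14,14)·!0 = 3003·14833 + 3432·1854 + 3003·265 + 2002·44 + 1001·9 + 364·2 + 91·1 + 14·0 + 1·1 = 51800139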